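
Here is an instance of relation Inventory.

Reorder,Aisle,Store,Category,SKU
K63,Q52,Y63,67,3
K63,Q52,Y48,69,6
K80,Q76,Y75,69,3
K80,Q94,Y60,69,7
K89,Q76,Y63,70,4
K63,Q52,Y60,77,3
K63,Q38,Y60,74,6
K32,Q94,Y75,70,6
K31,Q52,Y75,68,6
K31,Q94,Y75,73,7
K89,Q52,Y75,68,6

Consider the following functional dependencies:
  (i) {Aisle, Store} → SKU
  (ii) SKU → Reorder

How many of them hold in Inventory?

0

(i) {Aisle, Store} → SKU: (Aisle=Q94, Store=Y75): 2 rows → SKU takes values {6, 7} — violation — fails.
(ii) SKU → Reorder: SKU=3: 3 rows → Reorder takes values {K63, K80} — violation; SKU=6: 5 rows → Reorder takes values {K63, K32, K31, K89} — violation; SKU=7: 2 rows → Reorder takes values {K80, K31} — violation — fails.
None of the 2 dependencies hold.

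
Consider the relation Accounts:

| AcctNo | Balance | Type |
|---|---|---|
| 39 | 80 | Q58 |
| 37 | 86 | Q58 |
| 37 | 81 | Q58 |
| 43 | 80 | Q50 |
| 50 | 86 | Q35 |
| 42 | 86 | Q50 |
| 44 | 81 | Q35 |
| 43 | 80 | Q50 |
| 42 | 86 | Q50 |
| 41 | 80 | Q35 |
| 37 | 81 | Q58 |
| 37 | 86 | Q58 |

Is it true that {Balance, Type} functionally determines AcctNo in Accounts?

(Balance=80, Type=Q58): 1 row → AcctNo = 39 ✓
(Balance=86, Type=Q58): 2 rows → AcctNo = 37, 37 ✓
(Balance=81, Type=Q58): 2 rows → AcctNo = 37, 37 ✓
(Balance=80, Type=Q50): 2 rows → AcctNo = 43, 43 ✓
(Balance=86, Type=Q35): 1 row → AcctNo = 50 ✓
(Balance=86, Type=Q50): 2 rows → AcctNo = 42, 42 ✓
(Balance=81, Type=Q35): 1 row → AcctNo = 44 ✓
(Balance=80, Type=Q35): 1 row → AcctNo = 41 ✓
Every {Balance, Type} value is associated with a single AcctNo value, so {Balance, Type} -> AcctNo holds.

Yes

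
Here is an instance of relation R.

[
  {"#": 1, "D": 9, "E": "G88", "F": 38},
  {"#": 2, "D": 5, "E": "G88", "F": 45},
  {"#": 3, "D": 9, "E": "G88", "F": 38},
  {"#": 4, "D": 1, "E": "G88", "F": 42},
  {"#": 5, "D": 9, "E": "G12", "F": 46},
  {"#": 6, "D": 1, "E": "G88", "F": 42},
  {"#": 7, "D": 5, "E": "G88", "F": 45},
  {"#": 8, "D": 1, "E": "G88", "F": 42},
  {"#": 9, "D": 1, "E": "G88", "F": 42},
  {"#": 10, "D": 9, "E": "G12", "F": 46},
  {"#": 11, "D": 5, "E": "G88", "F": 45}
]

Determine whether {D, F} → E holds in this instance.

(D=9, F=38): rows 1, 3 → E = G88, G88 ✓
(D=5, F=45): rows 2, 7, 11 → E = G88, G88, G88 ✓
(D=1, F=42): rows 4, 6, 8, 9 → E = G88, G88, G88, G88 ✓
(D=9, F=46): rows 5, 10 → E = G12, G12 ✓
Every {D, F} value is associated with a single E value, so {D, F} → E holds.

Yes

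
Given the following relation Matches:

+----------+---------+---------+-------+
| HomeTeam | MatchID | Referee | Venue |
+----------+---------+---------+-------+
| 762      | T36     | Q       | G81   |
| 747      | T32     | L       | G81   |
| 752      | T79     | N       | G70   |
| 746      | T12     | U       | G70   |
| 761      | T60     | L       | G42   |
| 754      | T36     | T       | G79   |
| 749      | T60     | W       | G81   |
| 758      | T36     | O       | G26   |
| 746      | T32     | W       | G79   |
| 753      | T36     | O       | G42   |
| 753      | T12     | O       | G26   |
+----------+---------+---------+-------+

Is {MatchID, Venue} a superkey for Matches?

Yes

All 11 rows have distinct {MatchID, Venue} values, so {MatchID, Venue} → (all attributes) holds and {MatchID, Venue} is a superkey.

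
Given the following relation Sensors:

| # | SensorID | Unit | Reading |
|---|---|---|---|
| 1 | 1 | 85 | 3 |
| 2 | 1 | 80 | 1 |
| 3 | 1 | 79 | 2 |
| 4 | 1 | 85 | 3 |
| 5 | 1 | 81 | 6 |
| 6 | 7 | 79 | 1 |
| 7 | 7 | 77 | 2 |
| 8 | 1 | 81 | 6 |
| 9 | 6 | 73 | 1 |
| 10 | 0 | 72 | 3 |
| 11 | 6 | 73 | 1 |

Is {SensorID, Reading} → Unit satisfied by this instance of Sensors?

(SensorID=1, Reading=3): rows 1, 4 → Unit = 85, 85 ✓
(SensorID=1, Reading=1): row 2 → Unit = 80 ✓
(SensorID=1, Reading=2): row 3 → Unit = 79 ✓
(SensorID=1, Reading=6): rows 5, 8 → Unit = 81, 81 ✓
(SensorID=7, Reading=1): row 6 → Unit = 79 ✓
(SensorID=7, Reading=2): row 7 → Unit = 77 ✓
(SensorID=6, Reading=1): rows 9, 11 → Unit = 73, 73 ✓
(SensorID=0, Reading=3): row 10 → Unit = 72 ✓
Every {SensorID, Reading} value is associated with a single Unit value, so {SensorID, Reading} → Unit holds.

Yes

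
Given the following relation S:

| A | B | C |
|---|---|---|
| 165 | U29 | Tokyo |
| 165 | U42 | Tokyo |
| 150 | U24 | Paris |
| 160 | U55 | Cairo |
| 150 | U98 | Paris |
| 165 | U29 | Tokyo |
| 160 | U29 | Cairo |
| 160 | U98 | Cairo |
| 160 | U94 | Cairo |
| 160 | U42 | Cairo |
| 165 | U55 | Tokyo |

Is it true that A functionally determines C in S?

Yes

A=165: 4 rows → C = Tokyo, Tokyo, Tokyo, Tokyo ✓
A=150: 2 rows → C = Paris, Paris ✓
A=160: 5 rows → C = Cairo, Cairo, Cairo, Cairo, Cairo ✓
Every A value is associated with a single C value, so A → C holds.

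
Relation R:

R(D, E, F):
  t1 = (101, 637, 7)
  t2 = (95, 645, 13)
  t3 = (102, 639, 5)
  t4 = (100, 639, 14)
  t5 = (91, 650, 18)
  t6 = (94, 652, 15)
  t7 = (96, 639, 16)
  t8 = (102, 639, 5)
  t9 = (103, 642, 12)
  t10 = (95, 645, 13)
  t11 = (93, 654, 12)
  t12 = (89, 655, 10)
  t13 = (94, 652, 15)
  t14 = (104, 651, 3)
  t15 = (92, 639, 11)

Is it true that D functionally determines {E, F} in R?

Yes

D=101: row 1 → {E,F} = (637, 7) ✓
D=95: rows 2, 10 → {E,F} = (645, 13), (645, 13) ✓
D=102: rows 3, 8 → {E,F} = (639, 5), (639, 5) ✓
D=100: row 4 → {E,F} = (639, 14) ✓
D=91: row 5 → {E,F} = (650, 18) ✓
D=94: rows 6, 13 → {E,F} = (652, 15), (652, 15) ✓
D=96: row 7 → {E,F} = (639, 16) ✓
D=103: row 9 → {E,F} = (642, 12) ✓
D=93: row 11 → {E,F} = (654, 12) ✓
D=89: row 12 → {E,F} = (655, 10) ✓
D=104: row 14 → {E,F} = (651, 3) ✓
D=92: row 15 → {E,F} = (639, 11) ✓
Every D value is associated with a single {E, F} value, so D -> {E, F} holds.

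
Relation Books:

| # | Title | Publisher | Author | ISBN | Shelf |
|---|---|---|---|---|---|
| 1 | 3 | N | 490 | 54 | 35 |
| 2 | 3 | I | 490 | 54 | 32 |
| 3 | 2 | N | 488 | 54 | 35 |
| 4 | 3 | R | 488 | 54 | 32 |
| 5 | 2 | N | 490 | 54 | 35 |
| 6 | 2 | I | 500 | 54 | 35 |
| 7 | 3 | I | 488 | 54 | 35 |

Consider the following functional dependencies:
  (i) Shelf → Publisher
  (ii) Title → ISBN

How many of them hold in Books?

1

(i) Shelf → Publisher: Shelf=35: rows 1, 3, 5, 6, 7 → Publisher takes values {N, I} — violation; Shelf=32: rows 2, 4 → Publisher takes values {I, R} — violation — fails.
(ii) Title → ISBN: every LHS value maps to a single RHS value — holds.
1 of the 2 dependencies holds.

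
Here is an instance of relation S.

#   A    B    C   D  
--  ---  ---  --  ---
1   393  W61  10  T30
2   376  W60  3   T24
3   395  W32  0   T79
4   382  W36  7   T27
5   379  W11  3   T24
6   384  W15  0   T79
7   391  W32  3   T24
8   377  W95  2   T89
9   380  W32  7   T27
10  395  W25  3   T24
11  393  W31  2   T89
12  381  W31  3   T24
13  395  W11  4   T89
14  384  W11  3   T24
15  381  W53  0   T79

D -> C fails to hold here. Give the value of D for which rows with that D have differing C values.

D=T30: row 1 → C = 10 ✓
D=T24: rows 2, 5, 7, 10, 12, 14 → C = 3, 3, 3, 3, 3, 3 ✓
D=T79: rows 3, 6, 15 → C = 0, 0, 0 ✓
D=T27: rows 4, 9 → C = 7, 7 ✓
D=T89: rows 8, 11, 13 → C takes values {2, 4} — violation
The only D value with inconsistent C is D=T89.

T89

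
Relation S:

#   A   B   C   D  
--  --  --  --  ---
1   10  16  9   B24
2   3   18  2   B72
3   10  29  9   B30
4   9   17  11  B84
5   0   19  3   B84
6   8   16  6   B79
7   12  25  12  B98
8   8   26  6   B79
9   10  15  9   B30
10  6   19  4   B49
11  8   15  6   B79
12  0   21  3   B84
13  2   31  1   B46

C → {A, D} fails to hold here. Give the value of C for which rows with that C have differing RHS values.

9

C=9: rows 1, 3, 9 → {A,D} takes values {(10, B24), (10, B30)} — violation
C=2: row 2 → {A,D} = (3, B72) ✓
C=11: row 4 → {A,D} = (9, B84) ✓
C=3: rows 5, 12 → {A,D} = (0, B84), (0, B84) ✓
C=6: rows 6, 8, 11 → {A,D} = (8, B79), (8, B79), (8, B79) ✓
C=12: row 7 → {A,D} = (12, B98) ✓
C=4: row 10 → {A,D} = (6, B49) ✓
C=1: row 13 → {A,D} = (2, B46) ✓
The only C value with inconsistent RHS is C=9.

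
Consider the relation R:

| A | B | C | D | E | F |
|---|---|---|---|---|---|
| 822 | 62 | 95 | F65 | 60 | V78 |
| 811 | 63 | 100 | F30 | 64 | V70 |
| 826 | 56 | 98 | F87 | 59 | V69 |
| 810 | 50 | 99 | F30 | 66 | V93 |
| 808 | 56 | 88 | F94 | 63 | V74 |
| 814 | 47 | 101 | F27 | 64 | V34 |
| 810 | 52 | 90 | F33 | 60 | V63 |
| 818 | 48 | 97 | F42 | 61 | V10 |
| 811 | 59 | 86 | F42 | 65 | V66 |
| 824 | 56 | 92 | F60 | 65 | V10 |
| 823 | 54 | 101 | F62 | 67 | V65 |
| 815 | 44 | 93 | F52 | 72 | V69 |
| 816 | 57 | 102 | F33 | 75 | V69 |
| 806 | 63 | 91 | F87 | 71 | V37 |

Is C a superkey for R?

No

Two distinct rows share C=101, so C does not determine every attribute — not a superkey.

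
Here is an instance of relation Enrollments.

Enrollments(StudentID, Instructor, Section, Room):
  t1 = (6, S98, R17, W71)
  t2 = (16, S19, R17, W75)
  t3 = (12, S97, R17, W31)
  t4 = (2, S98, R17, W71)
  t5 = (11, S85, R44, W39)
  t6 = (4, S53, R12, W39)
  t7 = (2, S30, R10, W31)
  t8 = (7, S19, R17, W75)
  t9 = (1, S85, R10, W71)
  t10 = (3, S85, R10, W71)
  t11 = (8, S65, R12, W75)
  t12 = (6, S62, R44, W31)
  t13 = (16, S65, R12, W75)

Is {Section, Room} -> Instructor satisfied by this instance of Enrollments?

(Section=R17, Room=W71): rows 1, 4 → Instructor = S98, S98 ✓
(Section=R17, Room=W75): rows 2, 8 → Instructor = S19, S19 ✓
(Section=R17, Room=W31): row 3 → Instructor = S97 ✓
(Section=R44, Room=W39): row 5 → Instructor = S85 ✓
(Section=R12, Room=W39): row 6 → Instructor = S53 ✓
(Section=R10, Room=W31): row 7 → Instructor = S30 ✓
(Section=R10, Room=W71): rows 9, 10 → Instructor = S85, S85 ✓
(Section=R12, Room=W75): rows 11, 13 → Instructor = S65, S65 ✓
(Section=R44, Room=W31): row 12 → Instructor = S62 ✓
Every {Section, Room} value is associated with a single Instructor value, so {Section, Room} -> Instructor holds.

Yes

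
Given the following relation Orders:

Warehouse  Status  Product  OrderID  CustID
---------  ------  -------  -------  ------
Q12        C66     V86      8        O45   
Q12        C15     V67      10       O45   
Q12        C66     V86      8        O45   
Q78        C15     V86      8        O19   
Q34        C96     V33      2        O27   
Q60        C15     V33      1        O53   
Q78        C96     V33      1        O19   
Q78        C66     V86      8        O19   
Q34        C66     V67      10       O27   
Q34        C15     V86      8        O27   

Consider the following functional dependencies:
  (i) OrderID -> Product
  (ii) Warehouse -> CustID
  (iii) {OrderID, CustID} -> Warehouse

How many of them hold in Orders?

3

(i) OrderID -> Product: every LHS value maps to a single RHS value — holds.
(ii) Warehouse -> CustID: every LHS value maps to a single RHS value — holds.
(iii) {OrderID, CustID} -> Warehouse: every LHS value maps to a single RHS value — holds.
3 of the 3 dependencies hold.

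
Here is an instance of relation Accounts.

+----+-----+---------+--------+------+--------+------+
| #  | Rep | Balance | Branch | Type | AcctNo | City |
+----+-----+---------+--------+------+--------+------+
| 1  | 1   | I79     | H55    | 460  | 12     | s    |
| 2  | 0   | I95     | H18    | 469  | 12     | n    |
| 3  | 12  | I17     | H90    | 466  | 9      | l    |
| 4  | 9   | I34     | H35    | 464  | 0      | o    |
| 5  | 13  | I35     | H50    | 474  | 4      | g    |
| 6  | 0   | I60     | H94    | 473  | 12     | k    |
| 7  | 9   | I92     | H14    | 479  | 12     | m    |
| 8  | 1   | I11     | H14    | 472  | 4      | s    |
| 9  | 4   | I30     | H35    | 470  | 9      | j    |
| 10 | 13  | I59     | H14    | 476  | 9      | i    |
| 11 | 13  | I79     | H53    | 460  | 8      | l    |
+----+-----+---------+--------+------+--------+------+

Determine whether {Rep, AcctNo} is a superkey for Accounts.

No

Rows 2 and 6 have the same {Rep, AcctNo} value (Rep=0, AcctNo=12) but are distinct tuples, so {Rep, AcctNo} does not determine every attribute — not a superkey.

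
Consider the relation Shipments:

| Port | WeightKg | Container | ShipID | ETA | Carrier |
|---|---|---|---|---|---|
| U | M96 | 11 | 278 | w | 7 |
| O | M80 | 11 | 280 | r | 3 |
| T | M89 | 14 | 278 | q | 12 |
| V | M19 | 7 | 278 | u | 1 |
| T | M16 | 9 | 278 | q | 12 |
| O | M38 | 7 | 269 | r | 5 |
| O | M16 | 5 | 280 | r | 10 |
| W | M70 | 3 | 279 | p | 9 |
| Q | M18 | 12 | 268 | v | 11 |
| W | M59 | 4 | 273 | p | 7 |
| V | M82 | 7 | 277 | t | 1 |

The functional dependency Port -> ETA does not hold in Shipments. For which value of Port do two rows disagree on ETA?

V

Port=U: 1 row → ETA = w ✓
Port=O: 3 rows → ETA = r, r, r ✓
Port=T: 2 rows → ETA = q, q ✓
Port=V: 2 rows → ETA takes values {u, t} — violation
Port=W: 2 rows → ETA = p, p ✓
Port=Q: 1 row → ETA = v ✓
The only Port value with inconsistent ETA is Port=V.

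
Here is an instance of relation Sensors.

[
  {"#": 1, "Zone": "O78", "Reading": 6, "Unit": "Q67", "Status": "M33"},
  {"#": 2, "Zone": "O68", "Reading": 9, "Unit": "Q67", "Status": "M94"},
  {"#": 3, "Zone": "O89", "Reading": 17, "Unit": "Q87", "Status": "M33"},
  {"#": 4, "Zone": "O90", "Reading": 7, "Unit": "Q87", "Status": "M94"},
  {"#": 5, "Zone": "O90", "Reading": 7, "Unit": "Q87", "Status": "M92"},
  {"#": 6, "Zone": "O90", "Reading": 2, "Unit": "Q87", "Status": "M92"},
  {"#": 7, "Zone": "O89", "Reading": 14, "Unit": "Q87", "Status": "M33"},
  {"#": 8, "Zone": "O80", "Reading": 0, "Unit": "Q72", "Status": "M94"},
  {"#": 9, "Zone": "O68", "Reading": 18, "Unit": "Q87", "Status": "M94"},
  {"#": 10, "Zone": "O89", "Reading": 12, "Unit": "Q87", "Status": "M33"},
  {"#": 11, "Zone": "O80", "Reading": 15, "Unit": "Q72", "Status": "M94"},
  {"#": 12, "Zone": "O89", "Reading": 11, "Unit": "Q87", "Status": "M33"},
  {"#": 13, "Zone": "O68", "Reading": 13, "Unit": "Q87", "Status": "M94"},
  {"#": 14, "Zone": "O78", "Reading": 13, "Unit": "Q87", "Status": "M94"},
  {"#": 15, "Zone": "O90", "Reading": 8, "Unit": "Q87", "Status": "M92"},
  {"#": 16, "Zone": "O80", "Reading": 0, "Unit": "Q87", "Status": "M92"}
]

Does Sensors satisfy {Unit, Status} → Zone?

No

(Unit=Q67, Status=M33): row 1 → Zone = O78 ✓
(Unit=Q67, Status=M94): row 2 → Zone = O68 ✓
(Unit=Q87, Status=M33): rows 3, 7, 10, 12 → Zone = O89, O89, O89, O89 ✓
(Unit=Q87, Status=M94): rows 4, 9, 13, 14 → Zone takes values {O90, O68, O78} — violation
(Unit=Q87, Status=M92): rows 5, 6, 15, 16 → Zone takes values {O90, O80} — violation
(Unit=Q72, Status=M94): rows 8, 11 → Zone = O80, O80 ✓
Two rows agree on {Unit, Status} but differ on Zone, so {Unit, Status} → Zone does not hold.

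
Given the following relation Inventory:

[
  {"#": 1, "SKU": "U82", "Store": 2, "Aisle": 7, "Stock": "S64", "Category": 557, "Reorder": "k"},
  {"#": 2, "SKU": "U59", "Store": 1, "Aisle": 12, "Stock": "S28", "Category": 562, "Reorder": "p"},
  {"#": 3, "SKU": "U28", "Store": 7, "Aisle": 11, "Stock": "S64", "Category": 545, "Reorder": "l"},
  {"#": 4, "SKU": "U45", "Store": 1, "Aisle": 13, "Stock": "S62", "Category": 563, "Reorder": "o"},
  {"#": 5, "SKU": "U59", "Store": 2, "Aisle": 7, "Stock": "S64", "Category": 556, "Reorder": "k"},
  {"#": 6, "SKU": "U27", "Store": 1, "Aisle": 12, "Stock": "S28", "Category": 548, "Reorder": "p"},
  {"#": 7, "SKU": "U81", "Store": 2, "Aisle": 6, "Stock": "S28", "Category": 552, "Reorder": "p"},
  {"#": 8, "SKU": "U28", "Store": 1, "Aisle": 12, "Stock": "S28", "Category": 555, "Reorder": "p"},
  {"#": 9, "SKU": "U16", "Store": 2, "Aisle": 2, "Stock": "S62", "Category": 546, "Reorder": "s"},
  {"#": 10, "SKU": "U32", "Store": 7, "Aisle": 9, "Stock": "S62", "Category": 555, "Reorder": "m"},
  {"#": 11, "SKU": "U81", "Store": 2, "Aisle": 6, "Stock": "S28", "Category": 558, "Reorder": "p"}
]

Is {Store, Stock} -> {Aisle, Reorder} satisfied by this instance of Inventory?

(Store=2, Stock=S64): rows 1, 5 → {Aisle,Reorder} = (7, k), (7, k) ✓
(Store=1, Stock=S28): rows 2, 6, 8 → {Aisle,Reorder} = (12, p), (12, p), (12, p) ✓
(Store=7, Stock=S64): row 3 → {Aisle,Reorder} = (11, l) ✓
(Store=1, Stock=S62): row 4 → {Aisle,Reorder} = (13, o) ✓
(Store=2, Stock=S28): rows 7, 11 → {Aisle,Reorder} = (6, p), (6, p) ✓
(Store=2, Stock=S62): row 9 → {Aisle,Reorder} = (2, s) ✓
(Store=7, Stock=S62): row 10 → {Aisle,Reorder} = (9, m) ✓
Every {Store, Stock} value is associated with a single {Aisle, Reorder} value, so {Store, Stock} -> {Aisle, Reorder} holds.

Yes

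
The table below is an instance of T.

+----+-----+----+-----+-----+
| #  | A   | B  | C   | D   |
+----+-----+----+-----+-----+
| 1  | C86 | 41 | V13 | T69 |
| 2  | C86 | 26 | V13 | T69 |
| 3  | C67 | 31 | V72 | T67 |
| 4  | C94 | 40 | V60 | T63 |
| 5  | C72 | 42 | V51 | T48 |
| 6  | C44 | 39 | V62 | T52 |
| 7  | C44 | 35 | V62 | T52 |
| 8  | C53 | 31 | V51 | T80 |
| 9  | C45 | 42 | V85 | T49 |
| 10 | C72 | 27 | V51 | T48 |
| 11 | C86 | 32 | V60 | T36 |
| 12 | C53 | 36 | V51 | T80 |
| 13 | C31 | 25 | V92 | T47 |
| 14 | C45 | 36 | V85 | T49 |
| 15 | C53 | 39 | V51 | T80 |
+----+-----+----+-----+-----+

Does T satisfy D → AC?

Yes

D=T69: rows 1, 2 → {A,C} = (C86, V13), (C86, V13) ✓
D=T67: row 3 → {A,C} = (C67, V72) ✓
D=T63: row 4 → {A,C} = (C94, V60) ✓
D=T48: rows 5, 10 → {A,C} = (C72, V51), (C72, V51) ✓
D=T52: rows 6, 7 → {A,C} = (C44, V62), (C44, V62) ✓
D=T80: rows 8, 12, 15 → {A,C} = (C53, V51), (C53, V51), (C53, V51) ✓
D=T49: rows 9, 14 → {A,C} = (C45, V85), (C45, V85) ✓
D=T36: row 11 → {A,C} = (C86, V60) ✓
D=T47: row 13 → {A,C} = (C31, V92) ✓
Every D value is associated with a single AC value, so D → AC holds.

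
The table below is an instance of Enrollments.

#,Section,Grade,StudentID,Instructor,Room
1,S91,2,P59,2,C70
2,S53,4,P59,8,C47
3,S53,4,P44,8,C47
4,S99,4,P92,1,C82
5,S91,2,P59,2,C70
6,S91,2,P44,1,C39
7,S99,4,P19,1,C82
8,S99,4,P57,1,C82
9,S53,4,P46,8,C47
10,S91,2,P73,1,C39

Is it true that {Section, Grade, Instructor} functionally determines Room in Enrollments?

Yes

(Section=S91, Grade=2, Instructor=2): rows 1, 5 → Room = C70, C70 ✓
(Section=S53, Grade=4, Instructor=8): rows 2, 3, 9 → Room = C47, C47, C47 ✓
(Section=S99, Grade=4, Instructor=1): rows 4, 7, 8 → Room = C82, C82, C82 ✓
(Section=S91, Grade=2, Instructor=1): rows 6, 10 → Room = C39, C39 ✓
Every {Section, Grade, Instructor} value is associated with a single Room value, so {Section, Grade, Instructor} -> Room holds.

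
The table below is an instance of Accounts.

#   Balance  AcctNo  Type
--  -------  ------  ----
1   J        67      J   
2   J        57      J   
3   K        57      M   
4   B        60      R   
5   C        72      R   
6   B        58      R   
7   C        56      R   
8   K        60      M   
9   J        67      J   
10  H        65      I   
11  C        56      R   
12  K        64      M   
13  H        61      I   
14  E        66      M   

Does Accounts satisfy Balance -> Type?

Balance=J: rows 1, 2, 9 → Type = J, J, J ✓
Balance=K: rows 3, 8, 12 → Type = M, M, M ✓
Balance=B: rows 4, 6 → Type = R, R ✓
Balance=C: rows 5, 7, 11 → Type = R, R, R ✓
Balance=H: rows 10, 13 → Type = I, I ✓
Balance=E: row 14 → Type = M ✓
Every Balance value is associated with a single Type value, so Balance -> Type holds.

Yes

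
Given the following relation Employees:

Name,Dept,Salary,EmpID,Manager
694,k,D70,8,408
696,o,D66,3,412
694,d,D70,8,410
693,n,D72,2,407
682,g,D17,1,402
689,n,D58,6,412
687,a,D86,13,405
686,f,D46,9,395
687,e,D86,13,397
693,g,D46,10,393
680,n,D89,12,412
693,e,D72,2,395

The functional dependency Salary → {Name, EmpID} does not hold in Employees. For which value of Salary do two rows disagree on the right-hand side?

D46

Salary=D70: 2 rows → {Name,EmpID} = (694, 8), (694, 8) ✓
Salary=D66: 1 row → {Name,EmpID} = (696, 3) ✓
Salary=D72: 2 rows → {Name,EmpID} = (693, 2), (693, 2) ✓
Salary=D17: 1 row → {Name,EmpID} = (682, 1) ✓
Salary=D58: 1 row → {Name,EmpID} = (689, 6) ✓
Salary=D86: 2 rows → {Name,EmpID} = (687, 13), (687, 13) ✓
Salary=D46: 2 rows → {Name,EmpID} takes values {(686, 9), (693, 10)} — violation
Salary=D89: 1 row → {Name,EmpID} = (680, 12) ✓
The only Salary value with inconsistent RHS is Salary=D46.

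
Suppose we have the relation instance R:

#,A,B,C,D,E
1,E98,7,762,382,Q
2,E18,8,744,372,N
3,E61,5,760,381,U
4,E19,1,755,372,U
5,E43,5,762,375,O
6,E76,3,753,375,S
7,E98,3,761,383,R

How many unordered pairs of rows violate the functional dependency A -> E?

1

A=E98: violating pairs (1,7) — 1 pair.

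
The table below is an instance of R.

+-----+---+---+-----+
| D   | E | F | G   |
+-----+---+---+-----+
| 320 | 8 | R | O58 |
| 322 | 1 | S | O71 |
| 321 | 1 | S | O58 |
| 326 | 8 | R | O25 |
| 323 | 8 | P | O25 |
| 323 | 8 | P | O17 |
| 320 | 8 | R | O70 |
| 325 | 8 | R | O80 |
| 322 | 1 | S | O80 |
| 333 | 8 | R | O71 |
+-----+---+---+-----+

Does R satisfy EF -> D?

No

(E=8, F=R): 5 rows → D takes values {320, 326, 325, 333} — violation
(E=1, F=S): 3 rows → D takes values {322, 321} — violation
(E=8, F=P): 2 rows → D = 323, 323 ✓
Two rows agree on EF but differ on D, so EF -> D does not hold.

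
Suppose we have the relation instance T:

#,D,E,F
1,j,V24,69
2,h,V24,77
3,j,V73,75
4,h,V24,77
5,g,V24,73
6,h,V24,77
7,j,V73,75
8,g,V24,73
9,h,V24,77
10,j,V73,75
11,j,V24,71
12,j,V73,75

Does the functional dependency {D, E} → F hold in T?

No

(D=j, E=V24): rows 1, 11 → F takes values {69, 71} — violation
(D=h, E=V24): rows 2, 4, 6, 9 → F = 77, 77, 77, 77 ✓
(D=j, E=V73): rows 3, 7, 10, 12 → F = 75, 75, 75, 75 ✓
(D=g, E=V24): rows 5, 8 → F = 73, 73 ✓
Two rows agree on {D, E} but differ on F, so {D, E} → F does not hold.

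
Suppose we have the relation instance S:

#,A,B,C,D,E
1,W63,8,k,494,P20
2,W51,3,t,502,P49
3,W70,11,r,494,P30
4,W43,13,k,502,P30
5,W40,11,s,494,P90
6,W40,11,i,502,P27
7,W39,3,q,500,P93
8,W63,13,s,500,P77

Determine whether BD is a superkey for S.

Rows 3 and 5 have the same BD value (B=11, D=494) but are distinct tuples, so BD does not determine every attribute — not a superkey.

No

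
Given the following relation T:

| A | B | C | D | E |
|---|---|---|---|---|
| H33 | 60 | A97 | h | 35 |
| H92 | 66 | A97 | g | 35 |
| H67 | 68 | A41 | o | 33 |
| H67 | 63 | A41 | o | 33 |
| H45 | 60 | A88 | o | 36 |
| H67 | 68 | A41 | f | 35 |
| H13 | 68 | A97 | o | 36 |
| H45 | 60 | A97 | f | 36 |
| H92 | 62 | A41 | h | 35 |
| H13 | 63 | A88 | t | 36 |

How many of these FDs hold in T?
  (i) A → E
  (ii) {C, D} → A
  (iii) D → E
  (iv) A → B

(i) A → E: A=H67: 3 rows → E takes values {33, 35} — violation — fails.
(ii) {C, D} → A: every LHS value maps to a single RHS value — holds.
(iii) D → E: D=o: 4 rows → E takes values {33, 36} — violation; D=f: 2 rows → E takes values {35, 36} — violation — fails.
(iv) A → B: A=H92: 2 rows → B takes values {66, 62} — violation; A=H67: 3 rows → B takes values {68, 63} — violation; A=H13: 2 rows → B takes values {68, 63} — violation — fails.
1 of the 4 dependencies holds.

1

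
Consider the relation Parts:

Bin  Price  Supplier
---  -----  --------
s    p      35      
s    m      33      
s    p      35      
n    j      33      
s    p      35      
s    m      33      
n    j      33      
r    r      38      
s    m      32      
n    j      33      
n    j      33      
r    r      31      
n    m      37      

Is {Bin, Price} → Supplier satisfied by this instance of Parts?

No

(Bin=s, Price=p): 3 rows → Supplier = 35, 35, 35 ✓
(Bin=s, Price=m): 3 rows → Supplier takes values {33, 32} — violation
(Bin=n, Price=j): 4 rows → Supplier = 33, 33, 33, 33 ✓
(Bin=r, Price=r): 2 rows → Supplier takes values {38, 31} — violation
(Bin=n, Price=m): 1 row → Supplier = 37 ✓
Two rows agree on {Bin, Price} but differ on Supplier, so {Bin, Price} → Supplier does not hold.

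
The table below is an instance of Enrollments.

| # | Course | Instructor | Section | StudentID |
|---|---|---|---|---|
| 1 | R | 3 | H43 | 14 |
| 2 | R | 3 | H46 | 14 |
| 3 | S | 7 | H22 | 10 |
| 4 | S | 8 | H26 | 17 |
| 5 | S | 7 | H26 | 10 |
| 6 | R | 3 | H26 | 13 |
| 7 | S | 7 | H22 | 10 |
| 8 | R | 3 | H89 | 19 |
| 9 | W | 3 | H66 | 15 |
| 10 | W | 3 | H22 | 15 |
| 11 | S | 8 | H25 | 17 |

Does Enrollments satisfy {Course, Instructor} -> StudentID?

(Course=R, Instructor=3): rows 1, 2, 6, 8 → StudentID takes values {14, 13, 19} — violation
(Course=S, Instructor=7): rows 3, 5, 7 → StudentID = 10, 10, 10 ✓
(Course=S, Instructor=8): rows 4, 11 → StudentID = 17, 17 ✓
(Course=W, Instructor=3): rows 9, 10 → StudentID = 15, 15 ✓
Two rows agree on {Course, Instructor} but differ on StudentID, so {Course, Instructor} -> StudentID does not hold.

No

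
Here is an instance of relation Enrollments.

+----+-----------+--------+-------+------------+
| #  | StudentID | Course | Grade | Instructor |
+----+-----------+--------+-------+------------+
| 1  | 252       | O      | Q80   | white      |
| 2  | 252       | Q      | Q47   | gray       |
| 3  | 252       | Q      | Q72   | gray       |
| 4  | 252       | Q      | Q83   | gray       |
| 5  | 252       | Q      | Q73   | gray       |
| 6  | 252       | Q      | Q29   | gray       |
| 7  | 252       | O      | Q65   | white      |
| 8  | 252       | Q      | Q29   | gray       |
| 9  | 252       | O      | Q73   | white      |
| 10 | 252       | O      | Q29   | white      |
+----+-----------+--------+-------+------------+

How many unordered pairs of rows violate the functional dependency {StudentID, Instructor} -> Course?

(StudentID=252, Instructor=white): all 4 rows agree on Course — 0 pairs.
(StudentID=252, Instructor=gray): all 6 rows agree on Course — 0 pairs.

0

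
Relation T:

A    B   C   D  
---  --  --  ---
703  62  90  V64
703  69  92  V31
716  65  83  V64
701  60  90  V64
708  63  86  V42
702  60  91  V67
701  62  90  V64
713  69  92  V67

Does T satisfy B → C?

No

B=62: 2 rows → C = 90, 90 ✓
B=69: 2 rows → C = 92, 92 ✓
B=65: 1 row → C = 83 ✓
B=60: 2 rows → C takes values {90, 91} — violation
B=63: 1 row → C = 86 ✓
Two rows agree on B but differ on C, so B → C does not hold.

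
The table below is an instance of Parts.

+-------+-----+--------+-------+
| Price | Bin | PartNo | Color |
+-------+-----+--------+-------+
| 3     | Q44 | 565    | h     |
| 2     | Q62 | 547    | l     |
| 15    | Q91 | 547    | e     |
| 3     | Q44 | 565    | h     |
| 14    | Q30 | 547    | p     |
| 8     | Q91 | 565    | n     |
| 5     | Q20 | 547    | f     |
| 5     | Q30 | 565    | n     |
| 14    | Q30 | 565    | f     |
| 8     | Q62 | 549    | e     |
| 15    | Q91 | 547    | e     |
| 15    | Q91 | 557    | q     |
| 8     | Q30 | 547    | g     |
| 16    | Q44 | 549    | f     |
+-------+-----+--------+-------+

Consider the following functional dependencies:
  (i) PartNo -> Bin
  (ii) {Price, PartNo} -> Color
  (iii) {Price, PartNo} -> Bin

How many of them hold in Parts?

2

(i) PartNo -> Bin: PartNo=565: 5 rows → Bin takes values {Q44, Q91, Q30} — violation; PartNo=547: 6 rows → Bin takes values {Q62, Q91, Q30, Q20} — violation; PartNo=549: 2 rows → Bin takes values {Q62, Q44} — violation — fails.
(ii) {Price, PartNo} -> Color: every LHS value maps to a single RHS value — holds.
(iii) {Price, PartNo} -> Bin: every LHS value maps to a single RHS value — holds.
2 of the 3 dependencies hold.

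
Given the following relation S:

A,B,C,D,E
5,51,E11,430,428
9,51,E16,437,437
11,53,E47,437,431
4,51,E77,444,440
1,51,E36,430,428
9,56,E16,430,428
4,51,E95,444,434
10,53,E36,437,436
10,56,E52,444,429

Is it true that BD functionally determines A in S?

No

(B=51, D=430): 2 rows → A takes values {5, 1} — violation
(B=51, D=437): 1 row → A = 9 ✓
(B=53, D=437): 2 rows → A takes values {11, 10} — violation
(B=51, D=444): 2 rows → A = 4, 4 ✓
(B=56, D=430): 1 row → A = 9 ✓
(B=56, D=444): 1 row → A = 10 ✓
Two rows agree on BD but differ on A, so BD -> A does not hold.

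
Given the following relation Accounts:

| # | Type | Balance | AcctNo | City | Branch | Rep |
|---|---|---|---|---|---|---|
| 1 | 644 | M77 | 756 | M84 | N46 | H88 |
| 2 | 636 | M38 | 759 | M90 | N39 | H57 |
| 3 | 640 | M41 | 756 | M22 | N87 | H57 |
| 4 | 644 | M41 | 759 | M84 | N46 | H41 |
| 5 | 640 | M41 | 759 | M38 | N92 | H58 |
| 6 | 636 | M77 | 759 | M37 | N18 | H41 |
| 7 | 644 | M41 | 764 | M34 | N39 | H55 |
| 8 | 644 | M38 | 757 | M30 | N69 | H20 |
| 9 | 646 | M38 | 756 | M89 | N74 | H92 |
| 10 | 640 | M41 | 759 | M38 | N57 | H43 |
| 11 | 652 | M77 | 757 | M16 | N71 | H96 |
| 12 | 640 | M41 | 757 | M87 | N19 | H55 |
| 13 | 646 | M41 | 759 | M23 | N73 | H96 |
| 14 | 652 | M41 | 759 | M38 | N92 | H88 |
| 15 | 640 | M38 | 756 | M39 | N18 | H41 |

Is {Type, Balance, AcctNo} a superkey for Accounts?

No

Rows 5 and 10 have the same {Type, Balance, AcctNo} value (Type=640, Balance=M41, AcctNo=759) but are distinct tuples, so {Type, Balance, AcctNo} does not determine every attribute — not a superkey.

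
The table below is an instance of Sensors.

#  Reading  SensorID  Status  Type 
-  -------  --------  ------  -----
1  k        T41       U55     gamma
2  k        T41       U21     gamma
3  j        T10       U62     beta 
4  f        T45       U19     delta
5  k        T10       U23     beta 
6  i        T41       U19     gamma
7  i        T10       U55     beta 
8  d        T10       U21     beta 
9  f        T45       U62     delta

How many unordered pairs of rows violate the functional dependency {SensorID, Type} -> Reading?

8

(SensorID=T41, Type=gamma): violating pairs (1,6), (2,6) — 2 pairs.
(SensorID=T10, Type=beta): violating pairs (3,5), (3,7), (3,8), (5,7), (5,8), (7,8) — 6 pairs.
(SensorID=T45, Type=delta): all 2 rows agree on Reading — 0 pairs.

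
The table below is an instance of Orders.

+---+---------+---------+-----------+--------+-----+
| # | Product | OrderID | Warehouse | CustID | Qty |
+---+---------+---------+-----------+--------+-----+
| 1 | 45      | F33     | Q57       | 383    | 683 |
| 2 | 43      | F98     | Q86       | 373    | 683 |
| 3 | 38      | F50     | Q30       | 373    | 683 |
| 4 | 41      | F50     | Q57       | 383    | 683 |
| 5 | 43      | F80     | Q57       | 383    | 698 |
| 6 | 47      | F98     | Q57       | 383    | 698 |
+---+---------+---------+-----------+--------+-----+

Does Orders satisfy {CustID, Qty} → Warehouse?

No

(CustID=383, Qty=683): rows 1, 4 → Warehouse = Q57, Q57 ✓
(CustID=373, Qty=683): rows 2, 3 → Warehouse takes values {Q86, Q30} — violation
(CustID=383, Qty=698): rows 5, 6 → Warehouse = Q57, Q57 ✓
Two rows agree on {CustID, Qty} but differ on Warehouse, so {CustID, Qty} → Warehouse does not hold.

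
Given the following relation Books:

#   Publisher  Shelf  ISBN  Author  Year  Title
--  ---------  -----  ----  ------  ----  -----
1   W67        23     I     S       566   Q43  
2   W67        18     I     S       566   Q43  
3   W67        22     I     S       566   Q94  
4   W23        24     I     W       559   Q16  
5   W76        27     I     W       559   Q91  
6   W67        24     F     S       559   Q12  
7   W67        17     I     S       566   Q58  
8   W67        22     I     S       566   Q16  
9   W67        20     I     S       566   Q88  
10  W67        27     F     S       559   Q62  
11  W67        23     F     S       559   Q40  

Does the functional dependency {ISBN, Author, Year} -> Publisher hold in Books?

No

(ISBN=I, Author=S, Year=566): rows 1, 2, 3, 7, 8, 9 → Publisher = W67, W67, W67, W67, W67, W67 ✓
(ISBN=I, Author=W, Year=559): rows 4, 5 → Publisher takes values {W23, W76} — violation
(ISBN=F, Author=S, Year=559): rows 6, 10, 11 → Publisher = W67, W67, W67 ✓
Two rows agree on {ISBN, Author, Year} but differ on Publisher, so {ISBN, Author, Year} -> Publisher does not hold.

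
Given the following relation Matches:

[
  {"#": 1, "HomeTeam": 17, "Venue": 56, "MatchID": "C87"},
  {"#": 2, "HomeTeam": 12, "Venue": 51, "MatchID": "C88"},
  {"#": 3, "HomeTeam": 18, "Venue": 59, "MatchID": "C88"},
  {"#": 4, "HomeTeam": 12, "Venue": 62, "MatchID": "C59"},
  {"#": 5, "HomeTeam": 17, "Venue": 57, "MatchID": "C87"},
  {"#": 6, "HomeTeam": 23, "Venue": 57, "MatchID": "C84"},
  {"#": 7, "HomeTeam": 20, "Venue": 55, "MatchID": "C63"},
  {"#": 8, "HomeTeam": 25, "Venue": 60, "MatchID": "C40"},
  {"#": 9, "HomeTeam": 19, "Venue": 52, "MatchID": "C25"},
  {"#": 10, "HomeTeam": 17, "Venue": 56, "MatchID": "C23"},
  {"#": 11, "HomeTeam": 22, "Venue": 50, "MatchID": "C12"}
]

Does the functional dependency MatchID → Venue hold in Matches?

No

MatchID=C87: rows 1, 5 → Venue takes values {56, 57} — violation
MatchID=C88: rows 2, 3 → Venue takes values {51, 59} — violation
MatchID=C59: row 4 → Venue = 62 ✓
MatchID=C84: row 6 → Venue = 57 ✓
MatchID=C63: row 7 → Venue = 55 ✓
MatchID=C40: row 8 → Venue = 60 ✓
MatchID=C25: row 9 → Venue = 52 ✓
MatchID=C23: row 10 → Venue = 56 ✓
MatchID=C12: row 11 → Venue = 50 ✓
Two rows agree on MatchID but differ on Venue, so MatchID → Venue does not hold.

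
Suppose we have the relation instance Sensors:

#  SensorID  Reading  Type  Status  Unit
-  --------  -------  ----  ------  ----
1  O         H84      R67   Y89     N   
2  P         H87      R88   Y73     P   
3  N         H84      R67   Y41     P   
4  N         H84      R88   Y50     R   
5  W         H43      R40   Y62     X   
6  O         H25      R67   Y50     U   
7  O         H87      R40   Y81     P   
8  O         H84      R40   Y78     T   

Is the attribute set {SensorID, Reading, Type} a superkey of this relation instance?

All 8 rows have distinct {SensorID, Reading, Type} values, so {SensorID, Reading, Type} → (all attributes) holds and {SensorID, Reading, Type} is a superkey.

Yes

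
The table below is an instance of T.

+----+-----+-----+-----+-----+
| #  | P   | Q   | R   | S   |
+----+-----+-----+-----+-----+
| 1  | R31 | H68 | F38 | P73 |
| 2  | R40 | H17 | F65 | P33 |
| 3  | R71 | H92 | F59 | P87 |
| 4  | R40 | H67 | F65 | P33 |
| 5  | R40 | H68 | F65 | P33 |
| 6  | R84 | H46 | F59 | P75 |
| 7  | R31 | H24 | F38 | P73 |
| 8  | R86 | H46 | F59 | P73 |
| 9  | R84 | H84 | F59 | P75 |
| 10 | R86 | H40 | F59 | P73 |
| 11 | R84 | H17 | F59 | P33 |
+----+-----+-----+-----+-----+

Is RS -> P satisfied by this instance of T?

Yes

(R=F38, S=P73): rows 1, 7 → P = R31, R31 ✓
(R=F65, S=P33): rows 2, 4, 5 → P = R40, R40, R40 ✓
(R=F59, S=P87): row 3 → P = R71 ✓
(R=F59, S=P75): rows 6, 9 → P = R84, R84 ✓
(R=F59, S=P73): rows 8, 10 → P = R86, R86 ✓
(R=F59, S=P33): row 11 → P = R84 ✓
Every RS value is associated with a single P value, so RS -> P holds.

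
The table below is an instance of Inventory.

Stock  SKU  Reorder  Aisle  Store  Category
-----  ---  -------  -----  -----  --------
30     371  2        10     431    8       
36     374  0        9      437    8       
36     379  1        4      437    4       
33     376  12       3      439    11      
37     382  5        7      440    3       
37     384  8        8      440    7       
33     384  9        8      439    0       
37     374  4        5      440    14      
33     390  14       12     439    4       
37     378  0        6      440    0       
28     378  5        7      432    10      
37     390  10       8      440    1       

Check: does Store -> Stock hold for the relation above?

Store=431: 1 row → Stock = 30 ✓
Store=437: 2 rows → Stock = 36, 36 ✓
Store=439: 3 rows → Stock = 33, 33, 33 ✓
Store=440: 5 rows → Stock = 37, 37, 37, 37, 37 ✓
Store=432: 1 row → Stock = 28 ✓
Every Store value is associated with a single Stock value, so Store -> Stock holds.

Yes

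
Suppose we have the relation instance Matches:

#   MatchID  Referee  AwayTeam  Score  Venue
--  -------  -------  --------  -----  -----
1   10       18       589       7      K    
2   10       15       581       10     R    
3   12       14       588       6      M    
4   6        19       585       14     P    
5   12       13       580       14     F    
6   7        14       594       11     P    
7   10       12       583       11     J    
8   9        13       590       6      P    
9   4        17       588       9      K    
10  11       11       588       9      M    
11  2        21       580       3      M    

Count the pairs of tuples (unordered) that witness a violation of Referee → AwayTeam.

Referee=14: violating pairs (3,6) — 1 pair.
Referee=13: violating pairs (5,8) — 1 pair.

2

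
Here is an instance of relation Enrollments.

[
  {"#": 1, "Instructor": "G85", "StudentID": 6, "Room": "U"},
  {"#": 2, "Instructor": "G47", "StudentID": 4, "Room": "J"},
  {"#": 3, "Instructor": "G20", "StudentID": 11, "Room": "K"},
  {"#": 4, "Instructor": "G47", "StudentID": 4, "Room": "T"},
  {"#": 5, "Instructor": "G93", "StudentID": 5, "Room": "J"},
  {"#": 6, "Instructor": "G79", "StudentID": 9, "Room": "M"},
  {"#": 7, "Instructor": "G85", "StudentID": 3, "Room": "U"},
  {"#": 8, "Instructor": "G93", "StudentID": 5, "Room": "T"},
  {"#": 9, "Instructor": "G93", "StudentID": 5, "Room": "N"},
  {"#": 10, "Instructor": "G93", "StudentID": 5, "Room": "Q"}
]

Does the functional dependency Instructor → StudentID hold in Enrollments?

Instructor=G85: rows 1, 7 → StudentID takes values {6, 3} — violation
Instructor=G47: rows 2, 4 → StudentID = 4, 4 ✓
Instructor=G20: row 3 → StudentID = 11 ✓
Instructor=G93: rows 5, 8, 9, 10 → StudentID = 5, 5, 5, 5 ✓
Instructor=G79: row 6 → StudentID = 9 ✓
Two rows agree on Instructor but differ on StudentID, so Instructor → StudentID does not hold.

No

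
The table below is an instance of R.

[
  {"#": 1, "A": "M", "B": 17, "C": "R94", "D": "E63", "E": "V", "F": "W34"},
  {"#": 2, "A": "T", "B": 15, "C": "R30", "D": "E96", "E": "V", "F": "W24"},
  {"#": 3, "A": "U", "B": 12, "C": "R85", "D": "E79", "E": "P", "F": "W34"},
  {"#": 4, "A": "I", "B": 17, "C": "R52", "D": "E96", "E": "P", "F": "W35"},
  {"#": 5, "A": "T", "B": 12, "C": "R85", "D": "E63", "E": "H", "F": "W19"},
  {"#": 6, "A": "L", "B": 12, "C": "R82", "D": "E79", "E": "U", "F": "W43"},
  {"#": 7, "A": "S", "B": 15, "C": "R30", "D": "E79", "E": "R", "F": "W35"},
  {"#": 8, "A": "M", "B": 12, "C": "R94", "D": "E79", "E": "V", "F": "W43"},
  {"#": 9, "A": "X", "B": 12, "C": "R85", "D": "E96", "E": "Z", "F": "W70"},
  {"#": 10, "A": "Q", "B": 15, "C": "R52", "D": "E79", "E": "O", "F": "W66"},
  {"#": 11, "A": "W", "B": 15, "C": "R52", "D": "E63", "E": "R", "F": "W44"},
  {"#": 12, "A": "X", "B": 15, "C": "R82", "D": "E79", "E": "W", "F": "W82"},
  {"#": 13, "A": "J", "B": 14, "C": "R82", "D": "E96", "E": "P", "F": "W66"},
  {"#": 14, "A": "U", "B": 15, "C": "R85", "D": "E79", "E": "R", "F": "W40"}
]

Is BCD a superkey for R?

Yes

All 14 rows have distinct BCD values, so BCD → (all attributes) holds and BCD is a superkey.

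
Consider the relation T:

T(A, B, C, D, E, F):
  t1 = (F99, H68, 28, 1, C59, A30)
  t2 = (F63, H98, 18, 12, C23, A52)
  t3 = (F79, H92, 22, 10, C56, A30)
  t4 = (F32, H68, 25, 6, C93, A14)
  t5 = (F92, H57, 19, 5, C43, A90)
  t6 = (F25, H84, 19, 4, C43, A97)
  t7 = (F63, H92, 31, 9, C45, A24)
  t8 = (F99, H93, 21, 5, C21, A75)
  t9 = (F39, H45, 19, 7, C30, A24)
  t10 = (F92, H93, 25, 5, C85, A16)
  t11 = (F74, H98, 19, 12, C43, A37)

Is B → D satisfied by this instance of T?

No

B=H68: rows 1, 4 → D takes values {1, 6} — violation
B=H98: rows 2, 11 → D = 12, 12 ✓
B=H92: rows 3, 7 → D takes values {10, 9} — violation
B=H57: row 5 → D = 5 ✓
B=H84: row 6 → D = 4 ✓
B=H93: rows 8, 10 → D = 5, 5 ✓
B=H45: row 9 → D = 7 ✓
Two rows agree on B but differ on D, so B → D does not hold.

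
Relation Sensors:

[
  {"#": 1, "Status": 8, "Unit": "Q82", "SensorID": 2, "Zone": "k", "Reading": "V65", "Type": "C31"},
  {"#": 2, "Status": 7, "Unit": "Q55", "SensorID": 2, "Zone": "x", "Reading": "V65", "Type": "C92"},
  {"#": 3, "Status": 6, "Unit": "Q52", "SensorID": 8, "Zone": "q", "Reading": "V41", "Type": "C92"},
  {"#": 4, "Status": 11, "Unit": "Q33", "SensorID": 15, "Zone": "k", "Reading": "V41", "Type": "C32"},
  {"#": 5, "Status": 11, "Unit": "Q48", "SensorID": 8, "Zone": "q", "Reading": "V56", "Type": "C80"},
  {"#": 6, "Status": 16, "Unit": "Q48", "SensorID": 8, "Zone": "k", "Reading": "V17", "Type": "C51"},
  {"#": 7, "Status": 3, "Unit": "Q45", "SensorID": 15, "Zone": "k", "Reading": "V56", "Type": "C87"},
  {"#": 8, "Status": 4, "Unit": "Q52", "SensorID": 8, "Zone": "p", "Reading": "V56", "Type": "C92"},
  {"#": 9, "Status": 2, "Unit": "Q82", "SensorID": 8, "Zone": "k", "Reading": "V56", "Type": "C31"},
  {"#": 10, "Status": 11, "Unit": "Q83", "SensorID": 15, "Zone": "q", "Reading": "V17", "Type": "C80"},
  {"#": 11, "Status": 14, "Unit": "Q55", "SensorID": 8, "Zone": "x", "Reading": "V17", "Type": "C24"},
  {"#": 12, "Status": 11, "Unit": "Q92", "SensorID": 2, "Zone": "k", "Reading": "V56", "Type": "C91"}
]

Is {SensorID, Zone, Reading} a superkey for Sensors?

Yes

All 12 rows have distinct {SensorID, Zone, Reading} values, so {SensorID, Zone, Reading} → (all attributes) holds and {SensorID, Zone, Reading} is a superkey.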